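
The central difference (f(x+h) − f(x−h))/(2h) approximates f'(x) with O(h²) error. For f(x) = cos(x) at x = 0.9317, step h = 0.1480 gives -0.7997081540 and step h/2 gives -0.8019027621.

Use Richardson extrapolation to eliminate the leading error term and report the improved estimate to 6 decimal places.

Method order is 2; weight 2^2 = 4.
4*(-0.8019027621) = -3.2076110484; subtract (-0.7997081540) → -2.4079028944
Divide by 2^2 − 1 = 3.
R = (-2.4079028944)/3 = -0.8026342981

-0.802634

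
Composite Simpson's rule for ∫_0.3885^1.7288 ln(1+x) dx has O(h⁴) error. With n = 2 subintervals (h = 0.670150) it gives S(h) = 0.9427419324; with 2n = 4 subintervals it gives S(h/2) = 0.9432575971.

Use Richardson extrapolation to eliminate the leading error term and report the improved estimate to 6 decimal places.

Order 4 gives 2^r = 16 and 2^r − 1 = 15.
Weighted: 15.0921215536 − 0.9427419324 = 14.1493796212
Divide by 2^4 − 1 = 15.
(16 × 0.9432575971 − 0.9427419324)/(16 − 1) = 0.9432919747

0.943292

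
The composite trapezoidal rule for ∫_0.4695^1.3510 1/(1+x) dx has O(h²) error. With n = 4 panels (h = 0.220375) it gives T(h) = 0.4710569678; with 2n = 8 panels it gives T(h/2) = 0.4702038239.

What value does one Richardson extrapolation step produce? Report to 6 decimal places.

Error is O(h^2); halving h shrinks it by 2^2 = 4.
4*0.4702038239 = 1.8808152956; subtract 0.4710569678 → 1.4097583278
Extrapolated: 1.4097583278 / 3 = 0.4699194426
Shift from A(h/2): −0.0002843813.

0.469919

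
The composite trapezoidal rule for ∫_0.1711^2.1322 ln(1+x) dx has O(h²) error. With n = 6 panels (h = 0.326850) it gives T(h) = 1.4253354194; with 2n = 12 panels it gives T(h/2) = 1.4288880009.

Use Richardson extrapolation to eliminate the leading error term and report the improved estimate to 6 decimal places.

1.430072

Leading term ∝ h^2; use weight 4 = 2^2.
A(h/2) − A(h) = 1.4288880009 − 1.4253354194 = 0.0035525815
Correction (A(h/2) − A(h))/(4 − 1) = 0.0035525815/3 = 0.0011841938
R = 1.4288880009 + 0.0011841938 = 1.4300721947
Gap between inputs: 3.553e-03; correction applied: +0.0011841938.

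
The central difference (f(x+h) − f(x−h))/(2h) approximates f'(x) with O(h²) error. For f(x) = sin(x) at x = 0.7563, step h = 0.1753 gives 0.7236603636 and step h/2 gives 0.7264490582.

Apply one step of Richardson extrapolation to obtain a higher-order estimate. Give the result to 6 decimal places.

r = 2, so 2^r = 4.
Top: 4(0.7264490582) − (0.7236603636) = 2.1821358692
Denominator 4 − 1 = 3.
2.1821358692 ÷ 3 = 0.7273786231
Correction |R − A(h/2)| = 9.296e-04; gap |A(h/2) − A(h)| = 2.789e-03.

0.727379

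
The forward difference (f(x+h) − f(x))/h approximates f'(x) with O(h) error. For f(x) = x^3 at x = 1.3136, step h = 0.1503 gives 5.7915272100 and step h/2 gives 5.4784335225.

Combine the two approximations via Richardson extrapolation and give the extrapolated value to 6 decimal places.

5.165340

r = 1, so 2^r = 2.
2×5.4784335225 = 10.9568670450; subtract 5.7915272100 → 5.1653398350
(2×5.4784335225 − 5.7915272100)/(2 − 1) = 5.1653398350
Gap between inputs: 3.131e-01; correction applied: −0.3130936875.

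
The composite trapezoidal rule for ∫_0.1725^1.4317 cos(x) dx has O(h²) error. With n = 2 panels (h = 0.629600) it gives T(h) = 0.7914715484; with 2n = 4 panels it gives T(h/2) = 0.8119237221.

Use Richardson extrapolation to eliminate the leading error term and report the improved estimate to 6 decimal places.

r = 2: numerator weight 4, denominator 3.
2^2 × A(h/2) = 3.2476948884; minus A(h) gives 2.4562233400.
Divide by 2^2 − 1 = 3.
So the Richardson estimate is 0.8187411133.

0.818741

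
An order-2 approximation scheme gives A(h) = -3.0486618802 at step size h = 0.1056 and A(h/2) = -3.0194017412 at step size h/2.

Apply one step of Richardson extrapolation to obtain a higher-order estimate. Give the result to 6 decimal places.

-3.009648

r = 2, so 2^r = 4.
2^2*A(h/2) = -12.0776069648; minus A(h) gives -9.0289450846.
(-9.0289450846) ÷ 3 = -3.0096483615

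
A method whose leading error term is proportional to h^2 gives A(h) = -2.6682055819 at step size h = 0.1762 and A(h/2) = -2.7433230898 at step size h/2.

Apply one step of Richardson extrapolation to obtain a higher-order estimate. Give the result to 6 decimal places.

r = 2: numerator weight 4, denominator 3.
Top: 4(-2.7433230898) − (-2.6682055819) = -8.3050867773
Denominator 4 − 1 = 3.
(4×(-2.7433230898) − (-2.6682055819))/(4 − 1) = -2.7683622591
Shift from A(h/2): −0.0250391693.

-2.768362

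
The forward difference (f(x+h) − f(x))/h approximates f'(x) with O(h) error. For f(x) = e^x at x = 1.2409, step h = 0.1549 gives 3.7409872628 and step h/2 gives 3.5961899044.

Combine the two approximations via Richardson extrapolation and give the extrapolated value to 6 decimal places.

Method order is 1; weight 2^1 = 2.
Weighted: 7.1923798088 − 3.7409872628 = 3.4513925460
Denominator 2 − 1 = 1.
Result: 3.4513925460
Gap between inputs: 1.448e-01; correction applied: −0.1447973584.

3.451393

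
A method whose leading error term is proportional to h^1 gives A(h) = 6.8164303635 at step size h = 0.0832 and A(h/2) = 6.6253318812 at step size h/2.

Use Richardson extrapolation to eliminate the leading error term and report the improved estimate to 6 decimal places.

Order 1 gives 2^r = 2 and 2^r − 1 = 1.
2^1*A(h/2) = 13.2506637624; minus A(h) gives 6.4342333989.
R = 6.4342333989/1 = 6.4342333989

6.434233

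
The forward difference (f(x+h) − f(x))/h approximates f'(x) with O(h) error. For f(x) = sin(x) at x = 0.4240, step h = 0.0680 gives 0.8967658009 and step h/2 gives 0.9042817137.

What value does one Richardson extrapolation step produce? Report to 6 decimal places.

0.911798

r = 1: numerator weight 2, denominator 1.
Top: 2(0.9042817137) − (0.8967658009) = 0.9117976265
Divide by 2^1 − 1 = 1.
Extrapolated: 0.9117976265 / 1 = 0.9117976265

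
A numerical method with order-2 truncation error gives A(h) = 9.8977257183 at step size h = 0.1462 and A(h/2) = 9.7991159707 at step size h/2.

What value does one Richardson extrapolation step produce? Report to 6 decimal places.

9.766246

The method has order 2: 2^2 = 4.
4 × 9.7991159707 − 9.8977257183 = 29.2987381645
29.2987381645 ÷ 3 = 9.7662460548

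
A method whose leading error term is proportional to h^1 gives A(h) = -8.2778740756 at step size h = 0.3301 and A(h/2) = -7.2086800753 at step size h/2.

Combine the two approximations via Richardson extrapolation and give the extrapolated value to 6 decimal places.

With r = 1 the leading error scales as h^1, so the weight is 2^1 = 2.
Numerator 2·A(h/2) − A(h) = 2·(-7.2086800753) − (-8.2778740756) = -6.1394860750
R = (-6.1394860750)/1 = -6.1394860750

-6.139486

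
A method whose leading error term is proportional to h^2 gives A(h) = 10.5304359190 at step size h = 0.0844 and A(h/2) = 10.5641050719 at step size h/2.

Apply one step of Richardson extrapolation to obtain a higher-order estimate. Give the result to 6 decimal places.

10.575328

r = 2, so 2^r = 4.
4·10.5641050719 = 42.2564202876; subtract 10.5304359190 → 31.7259843686
Extrapolated: 31.7259843686 / 3 = 10.5753281229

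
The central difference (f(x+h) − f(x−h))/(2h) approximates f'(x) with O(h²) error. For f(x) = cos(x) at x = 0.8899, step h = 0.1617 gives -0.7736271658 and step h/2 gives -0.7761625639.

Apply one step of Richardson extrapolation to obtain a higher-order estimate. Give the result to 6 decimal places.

Method order is 2; weight 2^2 = 4.
Weighted: (-3.1046502556) − (-0.7736271658) = -2.3310230898
Divide by 2^2 − 1 = 3.
(-2.3310230898) ÷ 3 = -0.7770076966
Shift from A(h/2): −0.0008451327.

-0.777008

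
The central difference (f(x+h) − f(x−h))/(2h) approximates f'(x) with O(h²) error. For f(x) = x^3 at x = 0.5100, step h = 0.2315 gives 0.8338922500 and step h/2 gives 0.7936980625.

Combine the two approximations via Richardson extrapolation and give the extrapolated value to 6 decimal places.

0.780300

Leading term ∝ h^2; use weight 4 = 2^2.
Weighted: 3.1747922500 − 0.8338922500 = 2.3409000000
2.3409000000 ÷ 3 = 0.7803000000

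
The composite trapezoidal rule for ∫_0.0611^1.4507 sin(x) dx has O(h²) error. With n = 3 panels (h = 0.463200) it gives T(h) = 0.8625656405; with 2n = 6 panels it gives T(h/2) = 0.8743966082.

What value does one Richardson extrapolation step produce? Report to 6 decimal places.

Leading term ∝ h^2; use weight 4 = 2^2.
Top: 4(0.8743966082) − (0.8625656405) = 2.6350207923
(4*0.8743966082 − 0.8625656405)/(4 − 1) = 0.8783402641
Gap between inputs: 1.183e-02; correction applied: +0.0039436559.

0.878340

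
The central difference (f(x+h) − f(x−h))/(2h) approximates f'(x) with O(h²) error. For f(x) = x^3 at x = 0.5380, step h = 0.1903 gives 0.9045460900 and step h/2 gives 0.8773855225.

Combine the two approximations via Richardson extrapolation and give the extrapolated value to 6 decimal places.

0.868332

r = 2, so 2^r = 4.
A(h/2) − A(h) = 0.8773855225 − 0.9045460900 = -0.0271605675
Correction (A(h/2) − A(h))/(4 − 1) = (-0.0271605675)/3 = -0.0090535225
R = A(h/2) + (A(h/2) − A(h))/3 = 0.8773855225 − 0.0090535225 = 0.8683320000
Gap between inputs: 2.716e-02; correction applied: −0.0090535225.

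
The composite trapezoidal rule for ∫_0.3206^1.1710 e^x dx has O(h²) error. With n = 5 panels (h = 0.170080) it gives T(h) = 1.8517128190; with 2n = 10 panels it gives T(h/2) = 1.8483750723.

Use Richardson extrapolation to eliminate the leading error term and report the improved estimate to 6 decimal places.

1.847262

Order 2 gives 2^r = 4 and 2^r − 1 = 3.
4 × 1.8483750723 = 7.3935002892; subtract 1.8517128190 → 5.5417874702
R = 5.5417874702/3 = 1.8472624901
Correction |R − A(h/2)| = 1.113e-03; gap |A(h/2) − A(h)| = 3.338e-03.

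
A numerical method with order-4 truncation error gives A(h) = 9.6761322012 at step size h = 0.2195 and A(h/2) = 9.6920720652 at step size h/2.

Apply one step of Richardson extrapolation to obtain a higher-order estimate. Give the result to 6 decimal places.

9.693135

Leading term ∝ h^4; use weight 16 = 2^4.
Difference of the inputs: 9.6920720652 − 9.6761322012 = 0.0159398640
Correction (A(h/2) − A(h))/(16 − 1) = 0.0159398640/15 = 0.0010626576
R = 9.6920720652 + 0.0010626576 = 9.6931347228
Correction |R − A(h/2)| = 1.063e-03; gap |A(h/2) − A(h)| = 1.594e-02.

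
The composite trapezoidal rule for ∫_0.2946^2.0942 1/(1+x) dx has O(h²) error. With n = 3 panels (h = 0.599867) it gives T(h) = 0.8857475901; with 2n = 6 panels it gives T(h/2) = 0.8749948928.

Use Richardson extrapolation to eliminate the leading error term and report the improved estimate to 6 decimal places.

With r = 2 the leading error scales as h^2, so the weight is 2^2 = 4.
4×0.8749948928 = 3.4999795712; subtract 0.8857475901 → 2.6142319811
(4×0.8749948928 − 0.8857475901)/(4 − 1) = 0.8714106604

0.871411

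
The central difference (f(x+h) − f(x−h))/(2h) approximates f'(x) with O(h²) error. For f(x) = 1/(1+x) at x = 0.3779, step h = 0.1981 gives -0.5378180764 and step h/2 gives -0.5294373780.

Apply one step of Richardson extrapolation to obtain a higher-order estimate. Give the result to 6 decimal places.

With r = 2 the leading error scales as h^2, so the weight is 2^2 = 4.
Weighted: (-2.1177495120) − (-0.5378180764) = -1.5799314356
(-1.5799314356) ÷ 3 = -0.5266438119

-0.526644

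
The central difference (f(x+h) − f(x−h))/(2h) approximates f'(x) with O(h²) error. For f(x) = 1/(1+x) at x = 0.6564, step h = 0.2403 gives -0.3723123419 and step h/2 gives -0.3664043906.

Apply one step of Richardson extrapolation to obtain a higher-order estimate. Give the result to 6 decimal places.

Leading term ∝ h^2; use weight 4 = 2^2.
Numerator 4×A(h/2) − A(h) = 4×(-0.3664043906) − (-0.3723123419) = -1.0933052205
Divide by 2^2 − 1 = 3.
R = (-1.0933052205)/3 = -0.3644350735
Shift from A(h/2): +0.0019693171.

-0.364435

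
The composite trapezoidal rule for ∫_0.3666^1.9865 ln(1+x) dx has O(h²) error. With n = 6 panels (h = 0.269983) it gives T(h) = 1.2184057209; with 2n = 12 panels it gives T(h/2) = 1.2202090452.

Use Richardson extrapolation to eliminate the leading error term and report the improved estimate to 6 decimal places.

r = 2, so 2^r = 4.
Difference of the inputs: 1.2202090452 − 1.2184057209 = 0.0018033243
Correction (A(h/2) − A(h))/(4 − 1) = 0.0018033243/3 = 0.0006011081
R = 1.2202090452 + 0.0006011081 = 1.2208101533
Shift from A(h/2): +0.0006011081.

1.220810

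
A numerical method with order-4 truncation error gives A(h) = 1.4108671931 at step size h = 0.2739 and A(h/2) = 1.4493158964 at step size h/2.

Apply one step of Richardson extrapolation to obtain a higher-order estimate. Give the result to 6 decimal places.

The method has order 4: 2^4 = 16.
2^4×A(h/2) = 23.1890543424; minus A(h) gives 21.7781871493.
Divide by 2^4 − 1 = 15.
Extrapolated: 21.7781871493 / 15 = 1.4518791433

1.451879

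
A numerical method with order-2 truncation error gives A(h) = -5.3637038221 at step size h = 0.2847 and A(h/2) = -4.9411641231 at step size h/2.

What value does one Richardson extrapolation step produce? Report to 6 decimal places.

Order 2 gives 2^r = 4 and 2^r − 1 = 3.
2^2·A(h/2) = -19.7646564924; minus A(h) gives -14.4009526703.
Divide by 2^2 − 1 = 3.
So the Richardson estimate is -4.8003175568.
Shift from A(h/2): +0.1408465663.

-4.800318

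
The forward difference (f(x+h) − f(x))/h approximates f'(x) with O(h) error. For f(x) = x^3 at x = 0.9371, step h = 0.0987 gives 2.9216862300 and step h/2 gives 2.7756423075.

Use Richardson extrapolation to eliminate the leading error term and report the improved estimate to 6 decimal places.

2.629598

With r = 1 the leading error scales as h^1, so the weight is 2^1 = 2.
2×2.7756423075 − 2.9216862300 = 2.6295983850
2.6295983850 ÷ 1 = 2.6295983850
Correction |R − A(h/2)| = 1.460e-01; gap |A(h/2) − A(h)| = 1.460e-01.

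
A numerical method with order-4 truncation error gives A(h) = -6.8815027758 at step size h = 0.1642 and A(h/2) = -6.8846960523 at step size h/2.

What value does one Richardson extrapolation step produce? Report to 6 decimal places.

-6.884909

r = 4: numerator weight 16, denominator 15.
16·(-6.8846960523) = -110.1551368368; subtract (-6.8815027758) → -103.2736340610
R = (-103.2736340610)/15 = -6.8849089374
Correction |R − A(h/2)| = 2.129e-04; gap |A(h/2) − A(h)| = 3.193e-03.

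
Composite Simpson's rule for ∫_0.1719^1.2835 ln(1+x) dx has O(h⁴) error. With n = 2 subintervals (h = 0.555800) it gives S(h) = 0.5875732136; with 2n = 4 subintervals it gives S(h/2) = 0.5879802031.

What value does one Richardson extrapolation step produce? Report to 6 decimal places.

0.588007

The method has order 4: 2^4 = 16.
16·0.5879802031 = 9.4076832496; subtract 0.5875732136 → 8.8201100360
8.8201100360 ÷ 15 = 0.5880073357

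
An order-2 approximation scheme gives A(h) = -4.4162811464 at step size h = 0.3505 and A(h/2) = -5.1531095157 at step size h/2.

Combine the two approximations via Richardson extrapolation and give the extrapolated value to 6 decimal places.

Method order is 2; weight 2^2 = 4.
4*(-5.1531095157) = -20.6124380628; (-20.6124380628) − (-4.4162811464) = -16.1961569164
Denominator 4 − 1 = 3.
Extrapolated: (-16.1961569164) / 3 = -5.3987189721

-5.398719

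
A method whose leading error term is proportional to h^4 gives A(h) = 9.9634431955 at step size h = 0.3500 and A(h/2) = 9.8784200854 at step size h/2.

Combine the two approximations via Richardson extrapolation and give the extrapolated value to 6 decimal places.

9.872752

Leading term ∝ h^4; use weight 16 = 2^4.
16×9.8784200854 = 158.0547213664; 158.0547213664 − 9.9634431955 = 148.0912781709
Denominator 16 − 1 = 15.
Extrapolated: 148.0912781709 / 15 = 9.8727518781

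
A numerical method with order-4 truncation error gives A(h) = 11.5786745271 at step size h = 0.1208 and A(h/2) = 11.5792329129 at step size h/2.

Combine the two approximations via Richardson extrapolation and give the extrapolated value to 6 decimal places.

Leading term ∝ h^4; use weight 16 = 2^4.
Top: 16(11.5792329129) − (11.5786745271) = 173.6890520793
173.6890520793 ÷ 15 = 11.5792701386
Correction |R − A(h/2)| = 3.723e-05; gap |A(h/2) − A(h)| = 5.584e-04.

11.579270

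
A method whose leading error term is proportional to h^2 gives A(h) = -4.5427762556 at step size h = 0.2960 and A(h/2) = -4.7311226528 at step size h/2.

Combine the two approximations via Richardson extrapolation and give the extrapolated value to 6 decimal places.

-4.793905

r = 2, so 2^r = 4.
4·(-4.7311226528) = -18.9244906112; subtract (-4.5427762556) → -14.3817143556
Denominator 4 − 1 = 3.
Result: -4.7939047852
Shift from A(h/2): −0.0627821324.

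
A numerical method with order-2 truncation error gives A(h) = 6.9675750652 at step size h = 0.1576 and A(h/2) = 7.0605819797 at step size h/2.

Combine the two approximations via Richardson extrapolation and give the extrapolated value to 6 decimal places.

Method order is 2; weight 2^2 = 4.
4×7.0605819797 = 28.2423279188; subtract 6.9675750652 → 21.2747528536
Extrapolated: 21.2747528536 / 3 = 7.0915842845

7.091584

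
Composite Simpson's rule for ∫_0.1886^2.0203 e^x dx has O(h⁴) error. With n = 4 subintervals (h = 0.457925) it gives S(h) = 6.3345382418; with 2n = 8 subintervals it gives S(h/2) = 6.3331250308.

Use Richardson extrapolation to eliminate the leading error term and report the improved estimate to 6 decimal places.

6.333031

Error is O(h^4); halving h shrinks it by 2^4 = 16.
2^4*A(h/2) = 101.3300004928; minus A(h) gives 94.9954622510.
94.9954622510 ÷ 15 = 6.3330308167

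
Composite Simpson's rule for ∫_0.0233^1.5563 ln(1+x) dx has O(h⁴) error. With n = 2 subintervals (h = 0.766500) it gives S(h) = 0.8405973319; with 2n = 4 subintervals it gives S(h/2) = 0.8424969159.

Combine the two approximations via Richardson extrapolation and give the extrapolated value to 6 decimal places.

0.842624

r = 4: numerator weight 16, denominator 15.
Top: 16(0.8424969159) − (0.8405973319) = 12.6393533225
Divide by 2^4 − 1 = 15.
So the Richardson estimate is 0.8426235548.
Gap between inputs: 1.900e-03; correction applied: +0.0001266389.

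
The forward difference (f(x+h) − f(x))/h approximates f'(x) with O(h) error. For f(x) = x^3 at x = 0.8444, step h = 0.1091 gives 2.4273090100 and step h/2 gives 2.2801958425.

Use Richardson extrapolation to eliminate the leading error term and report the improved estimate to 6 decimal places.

Error is O(h^1); halving h shrinks it by 2^1 = 2.
2*2.2801958425 = 4.5603916850; 4.5603916850 − 2.4273090100 = 2.1330826750
Denominator 2 − 1 = 1.
(2*2.2801958425 − 2.4273090100)/(2 − 1) = 2.1330826750
Correction |R − A(h/2)| = 1.471e-01; gap |A(h/2) − A(h)| = 1.471e-01.

2.133083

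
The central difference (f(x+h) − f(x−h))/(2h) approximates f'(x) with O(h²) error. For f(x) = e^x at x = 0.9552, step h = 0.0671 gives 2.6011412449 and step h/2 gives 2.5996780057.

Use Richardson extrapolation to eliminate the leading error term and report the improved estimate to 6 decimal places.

2.599190

Method order is 2; weight 2^2 = 4.
2^2*A(h/2) = 10.3987120228; minus A(h) gives 7.7975707779.
7.7975707779 ÷ 3 = 2.5991902593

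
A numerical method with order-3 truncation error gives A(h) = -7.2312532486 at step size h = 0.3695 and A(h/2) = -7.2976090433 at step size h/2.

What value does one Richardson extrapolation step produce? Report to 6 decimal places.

r = 3, so 2^r = 8.
Top: 8(-7.2976090433) − (-7.2312532486) = -51.1496190978
(-51.1496190978) ÷ 7 = -7.3070884425
Correction |R − A(h/2)| = 9.479e-03; gap |A(h/2) − A(h)| = 6.636e-02.

-7.307088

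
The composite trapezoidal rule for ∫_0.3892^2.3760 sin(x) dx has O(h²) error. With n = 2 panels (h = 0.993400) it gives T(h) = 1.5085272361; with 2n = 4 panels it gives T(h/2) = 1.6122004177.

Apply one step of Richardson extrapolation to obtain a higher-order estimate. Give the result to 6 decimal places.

r = 2: numerator weight 4, denominator 3.
4×1.6122004177 = 6.4488016708; subtract 1.5085272361 → 4.9402744347
Divide by 2^2 − 1 = 3.
R = 4.9402744347/3 = 1.6467581449

1.646758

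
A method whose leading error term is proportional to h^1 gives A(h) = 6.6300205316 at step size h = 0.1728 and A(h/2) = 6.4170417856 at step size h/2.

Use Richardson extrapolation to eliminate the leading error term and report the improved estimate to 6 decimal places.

6.204063

Leading term ∝ h^1; use weight 2 = 2^1.
2·6.4170417856 − 6.6300205316 = 6.2040630396
Divide by 2^1 − 1 = 1.
R = 6.2040630396/1 = 6.2040630396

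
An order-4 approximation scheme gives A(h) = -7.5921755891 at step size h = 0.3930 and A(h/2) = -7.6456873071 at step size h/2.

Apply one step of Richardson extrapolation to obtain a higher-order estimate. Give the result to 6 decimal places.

-7.649255

With r = 4 the leading error scales as h^4, so the weight is 2^4 = 16.
Difference of the inputs: -7.6456873071 − (-7.5921755891) = -0.0535117180
Divide by 2^4 − 1 = 15: (-0.0535117180)/15 = -0.0035674479
R = A(h/2) + (A(h/2) − A(h))/15 = -7.6456873071 − 0.0035674479 = -7.6492547550
Shift from A(h/2): −0.0035674479.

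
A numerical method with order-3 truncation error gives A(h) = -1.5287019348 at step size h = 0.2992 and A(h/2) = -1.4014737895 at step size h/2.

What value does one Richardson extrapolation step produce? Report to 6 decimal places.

Error is O(h^3); halving h shrinks it by 2^3 = 8.
8×(-1.4014737895) = -11.2117903160; (-11.2117903160) − (-1.5287019348) = -9.6830883812
Denominator 8 − 1 = 7.
(-9.6830883812) ÷ 7 = -1.3832983402

-1.383298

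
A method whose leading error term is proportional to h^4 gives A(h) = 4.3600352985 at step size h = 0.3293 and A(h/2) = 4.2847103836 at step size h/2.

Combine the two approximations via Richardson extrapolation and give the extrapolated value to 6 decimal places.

4.279689

Order 4 gives 2^r = 16 and 2^r − 1 = 15.
16·4.2847103836 = 68.5553661376; 68.5553661376 − 4.3600352985 = 64.1953308391
Divide by 2^4 − 1 = 15.
Extrapolated: 64.1953308391 / 15 = 4.2796887226
Gap between inputs: 7.532e-02; correction applied: −0.0050216610.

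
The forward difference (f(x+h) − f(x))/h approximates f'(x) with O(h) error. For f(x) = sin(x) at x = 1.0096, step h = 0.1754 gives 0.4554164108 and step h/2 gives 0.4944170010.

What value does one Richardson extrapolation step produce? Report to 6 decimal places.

Order 1 gives 2^r = 2 and 2^r − 1 = 1.
2×0.4944170010 = 0.9888340020; 0.9888340020 − 0.4554164108 = 0.5334175912
Divide by 2^1 − 1 = 1.
Result: 0.5334175912

0.533418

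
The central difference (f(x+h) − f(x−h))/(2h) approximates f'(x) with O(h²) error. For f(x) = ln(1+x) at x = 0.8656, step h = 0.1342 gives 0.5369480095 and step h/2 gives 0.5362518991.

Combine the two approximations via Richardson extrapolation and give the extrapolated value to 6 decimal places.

0.536020

Leading term ∝ h^2; use weight 4 = 2^2.
Weighted: 2.1450075964 − 0.5369480095 = 1.6080595869
Divide by 2^2 − 1 = 3.
1.6080595869 ÷ 3 = 0.5360198623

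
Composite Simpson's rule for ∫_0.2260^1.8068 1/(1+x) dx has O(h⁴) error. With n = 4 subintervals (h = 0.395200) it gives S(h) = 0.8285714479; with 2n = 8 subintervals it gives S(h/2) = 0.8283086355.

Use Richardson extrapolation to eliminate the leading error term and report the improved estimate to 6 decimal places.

0.828291

Error is O(h^4); halving h shrinks it by 2^4 = 16.
Top: 16(0.8283086355) − (0.8285714479) = 12.4243667201
Divide by 2^4 − 1 = 15.
12.4243667201 ÷ 15 = 0.8282911147
Shift from A(h/2): −0.0000175208.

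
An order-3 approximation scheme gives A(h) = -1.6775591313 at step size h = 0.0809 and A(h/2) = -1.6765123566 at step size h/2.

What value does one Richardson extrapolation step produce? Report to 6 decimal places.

Method order is 3; weight 2^3 = 8.
Top: 8(-1.6765123566) − (-1.6775591313) = -11.7345397215
Divide by 2^3 − 1 = 7.
R = (-11.7345397215)/7 = -1.6763628174
Correction |R − A(h/2)| = 1.495e-04; gap |A(h/2) − A(h)| = 1.047e-03.

-1.676363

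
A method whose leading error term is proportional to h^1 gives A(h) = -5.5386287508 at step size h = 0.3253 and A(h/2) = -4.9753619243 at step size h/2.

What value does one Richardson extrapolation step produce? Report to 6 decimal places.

-4.412095

Error is O(h^1); halving h shrinks it by 2^1 = 2.
2^1×A(h/2) = -9.9507238486; minus A(h) gives -4.4120950978.
Divide by 2^1 − 1 = 1.
(2×(-4.9753619243) − (-5.5386287508))/(2 − 1) = -4.4120950978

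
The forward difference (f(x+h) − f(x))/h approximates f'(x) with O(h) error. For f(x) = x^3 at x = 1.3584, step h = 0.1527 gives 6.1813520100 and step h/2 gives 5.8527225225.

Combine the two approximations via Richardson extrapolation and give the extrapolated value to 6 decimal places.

The method has order 1: 2^1 = 2.
2×5.8527225225 = 11.7054450450; 11.7054450450 − 6.1813520100 = 5.5240930350
Extrapolated: 5.5240930350 / 1 = 5.5240930350

5.524093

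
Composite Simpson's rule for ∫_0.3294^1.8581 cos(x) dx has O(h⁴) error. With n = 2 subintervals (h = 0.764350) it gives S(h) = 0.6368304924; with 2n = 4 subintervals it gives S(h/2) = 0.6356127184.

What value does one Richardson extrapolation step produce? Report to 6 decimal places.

0.635532

r = 4: numerator weight 16, denominator 15.
16*0.6356127184 = 10.1698034944; subtract 0.6368304924 → 9.5329730020
Denominator 16 − 1 = 15.
So the Richardson estimate is 0.6355315335.
Correction |R − A(h/2)| = 8.118e-05; gap |A(h/2) − A(h)| = 1.218e-03.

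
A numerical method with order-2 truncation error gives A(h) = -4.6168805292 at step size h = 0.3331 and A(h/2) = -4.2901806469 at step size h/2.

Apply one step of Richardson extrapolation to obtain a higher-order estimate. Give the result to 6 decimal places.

-4.181281

Error is O(h^2); halving h shrinks it by 2^2 = 4.
2^2·A(h/2) = -17.1607225876; minus A(h) gives -12.5438420584.
Denominator 4 − 1 = 3.
So the Richardson estimate is -4.1812806861.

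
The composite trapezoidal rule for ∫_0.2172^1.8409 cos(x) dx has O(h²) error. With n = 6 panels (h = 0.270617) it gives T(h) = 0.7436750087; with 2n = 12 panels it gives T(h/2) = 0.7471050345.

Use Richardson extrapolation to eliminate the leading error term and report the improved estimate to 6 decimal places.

Leading term ∝ h^2; use weight 4 = 2^2.
4*0.7471050345 = 2.9884201380; subtract 0.7436750087 → 2.2447451293
Extrapolated: 2.2447451293 / 3 = 0.7482483764

0.748248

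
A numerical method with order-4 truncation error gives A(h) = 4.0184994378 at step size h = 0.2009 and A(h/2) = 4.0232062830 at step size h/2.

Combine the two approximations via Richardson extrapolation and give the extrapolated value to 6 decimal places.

4.023520

Order 4 gives 2^r = 16 and 2^r − 1 = 15.
16*4.0232062830 − 4.0184994378 = 60.3528010902
Denominator 16 − 1 = 15.
So the Richardson estimate is 4.0235200727.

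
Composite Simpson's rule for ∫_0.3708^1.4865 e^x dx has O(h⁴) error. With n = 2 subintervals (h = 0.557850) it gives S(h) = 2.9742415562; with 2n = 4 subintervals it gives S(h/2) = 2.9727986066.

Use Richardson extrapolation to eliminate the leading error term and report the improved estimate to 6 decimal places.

With r = 4 the leading error scales as h^4, so the weight is 2^4 = 16.
16*2.9727986066 − 2.9742415562 = 44.5905361494
(16*2.9727986066 − 2.9742415562)/(16 − 1) = 2.9727024100
Gap between inputs: 1.443e-03; correction applied: −0.0000961966.

2.972702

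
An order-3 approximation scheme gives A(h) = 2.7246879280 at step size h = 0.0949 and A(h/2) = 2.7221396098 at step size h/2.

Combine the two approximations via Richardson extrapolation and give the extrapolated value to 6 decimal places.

The method has order 3: 2^3 = 8.
8 × 2.7221396098 = 21.7771168784; subtract 2.7246879280 → 19.0524289504
Denominator 8 − 1 = 7.
R = 19.0524289504/7 = 2.7217755643
Shift from A(h/2): −0.0003640455.

2.721776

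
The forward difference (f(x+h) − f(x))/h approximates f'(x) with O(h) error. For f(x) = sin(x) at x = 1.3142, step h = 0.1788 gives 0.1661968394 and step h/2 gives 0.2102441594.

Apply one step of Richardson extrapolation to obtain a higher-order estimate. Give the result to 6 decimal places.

Leading term ∝ h^1; use weight 2 = 2^1.
Weighted: 0.4204883188 − 0.1661968394 = 0.2542914794
(2×0.2102441594 − 0.1661968394)/(2 − 1) = 0.2542914794
Correction |R − A(h/2)| = 4.405e-02; gap |A(h/2) − A(h)| = 4.405e-02.

0.254291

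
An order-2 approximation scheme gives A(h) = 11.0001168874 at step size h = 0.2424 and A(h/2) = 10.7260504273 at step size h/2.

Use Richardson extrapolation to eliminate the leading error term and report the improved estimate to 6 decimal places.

The method has order 2: 2^2 = 4.
A(h/2) − A(h) = 10.7260504273 − 11.0001168874 = -0.2740664601
Correction (A(h/2) − A(h))/(4 − 1) = (-0.2740664601)/3 = -0.0913554867
R = 10.7260504273 − 0.0913554867 = 10.6346949406

10.634695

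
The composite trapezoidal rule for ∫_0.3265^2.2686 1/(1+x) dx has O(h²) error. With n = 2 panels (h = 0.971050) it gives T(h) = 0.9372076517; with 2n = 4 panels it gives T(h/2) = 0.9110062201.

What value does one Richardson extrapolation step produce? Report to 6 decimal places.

Leading term ∝ h^2; use weight 4 = 2^2.
Weighted: 3.6440248804 − 0.9372076517 = 2.7068172287
(4·0.9110062201 − 0.9372076517)/(4 − 1) = 0.9022724096
Gap between inputs: 2.620e-02; correction applied: −0.0087338105.

0.902272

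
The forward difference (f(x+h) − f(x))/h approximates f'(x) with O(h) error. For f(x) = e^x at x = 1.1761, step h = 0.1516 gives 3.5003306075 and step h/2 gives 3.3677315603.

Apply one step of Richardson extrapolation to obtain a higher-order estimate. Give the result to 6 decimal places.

3.235133

Leading term ∝ h^1; use weight 2 = 2^1.
Top: 2(3.3677315603) − (3.5003306075) = 3.2351325131
Divide by 2^1 − 1 = 1.
So the Richardson estimate is 3.2351325131.
Gap between inputs: 1.326e-01; correction applied: −0.1325990472.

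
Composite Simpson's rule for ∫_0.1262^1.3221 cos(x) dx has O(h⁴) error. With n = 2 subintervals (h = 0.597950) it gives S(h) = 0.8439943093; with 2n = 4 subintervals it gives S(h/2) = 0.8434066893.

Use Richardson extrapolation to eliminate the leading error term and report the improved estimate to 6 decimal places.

r = 4: numerator weight 16, denominator 15.
16*0.8434066893 − 0.8439943093 = 12.6505127195
R = 12.6505127195/15 = 0.8433675146
Correction |R − A(h/2)| = 3.917e-05; gap |A(h/2) − A(h)| = 5.876e-04.

0.843368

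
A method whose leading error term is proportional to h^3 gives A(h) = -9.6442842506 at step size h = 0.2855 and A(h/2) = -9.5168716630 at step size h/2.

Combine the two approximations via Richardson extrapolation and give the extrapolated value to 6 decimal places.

-9.498670

With r = 3 the leading error scales as h^3, so the weight is 2^3 = 8.
8 × (-9.5168716630) = -76.1349733040; subtract (-9.6442842506) → -66.4906890534
Divide by 2^3 − 1 = 7.
Result: -9.4986698648
Correction |R − A(h/2)| = 1.820e-02; gap |A(h/2) − A(h)| = 1.274e-01.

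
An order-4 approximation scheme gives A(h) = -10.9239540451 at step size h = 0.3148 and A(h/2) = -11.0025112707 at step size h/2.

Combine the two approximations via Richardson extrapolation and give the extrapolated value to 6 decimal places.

-11.007748

Method order is 4; weight 2^4 = 16.
16×(-11.0025112707) − (-10.9239540451) = -165.1162262861
(16×(-11.0025112707) − (-10.9239540451))/(16 − 1) = -11.0077484191
Correction |R − A(h/2)| = 5.237e-03; gap |A(h/2) − A(h)| = 7.856e-02.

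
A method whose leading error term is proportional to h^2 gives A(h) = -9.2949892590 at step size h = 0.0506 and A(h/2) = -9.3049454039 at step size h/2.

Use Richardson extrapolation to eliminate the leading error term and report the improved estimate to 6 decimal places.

-9.308264

Order 2 gives 2^r = 4 and 2^r − 1 = 3.
Difference of the inputs: -9.3049454039 − (-9.2949892590) = -0.0099561449
Divide by 2^2 − 1 = 3: (-0.0099561449)/3 = -0.0033187150
R = A(h/2) + (A(h/2) − A(h))/3 = -9.3049454039 − 0.0033187150 = -9.3082641189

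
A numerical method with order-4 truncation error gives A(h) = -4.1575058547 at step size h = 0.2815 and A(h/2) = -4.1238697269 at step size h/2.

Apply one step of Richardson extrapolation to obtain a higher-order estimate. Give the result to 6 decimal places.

-4.121627

Order 4 gives 2^r = 16 and 2^r − 1 = 15.
Top: 16(-4.1238697269) − (-4.1575058547) = -61.8244097757
(16*(-4.1238697269) − (-4.1575058547))/(16 − 1) = -4.1216273184
Gap between inputs: 3.364e-02; correction applied: +0.0022424085.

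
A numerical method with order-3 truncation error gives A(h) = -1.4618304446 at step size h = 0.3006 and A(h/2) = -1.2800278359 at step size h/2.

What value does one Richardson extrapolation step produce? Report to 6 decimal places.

Method order is 3; weight 2^3 = 8.
2^3*A(h/2) = -10.2402226872; minus A(h) gives -8.7783922426.
Divide by 2^3 − 1 = 7.
So the Richardson estimate is -1.2540560347.
Gap between inputs: 1.818e-01; correction applied: +0.0259718012.

-1.254056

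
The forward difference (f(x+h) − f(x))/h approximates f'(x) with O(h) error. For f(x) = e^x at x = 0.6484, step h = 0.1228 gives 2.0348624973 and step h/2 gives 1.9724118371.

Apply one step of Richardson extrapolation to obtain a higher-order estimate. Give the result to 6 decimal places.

1.909961

Order 1 gives 2^r = 2 and 2^r − 1 = 1.
2^1×A(h/2) = 3.9448236742; minus A(h) gives 1.9099611769.
Extrapolated: 1.9099611769 / 1 = 1.9099611769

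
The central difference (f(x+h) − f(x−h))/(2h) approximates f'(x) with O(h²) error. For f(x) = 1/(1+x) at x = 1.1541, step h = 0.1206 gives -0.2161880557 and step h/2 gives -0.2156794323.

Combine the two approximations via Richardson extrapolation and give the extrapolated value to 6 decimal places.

r = 2, so 2^r = 4.
A(h/2) − A(h) = -0.2156794323 − (-0.2161880557) = 0.0005086234
Correction (A(h/2) − A(h))/(4 − 1) = 0.0005086234/3 = 0.0001695411
R = -0.2156794323 + 0.0001695411 = -0.2155098912
Gap between inputs: 5.086e-04; correction applied: +0.0001695411.

-0.215510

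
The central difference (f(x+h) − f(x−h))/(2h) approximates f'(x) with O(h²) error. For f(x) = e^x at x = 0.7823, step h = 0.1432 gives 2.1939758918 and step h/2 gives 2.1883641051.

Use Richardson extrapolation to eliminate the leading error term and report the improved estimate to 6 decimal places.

2.186494

r = 2, so 2^r = 4.
Difference of the inputs: 2.1883641051 − 2.1939758918 = -0.0056117867
Divide by 2^2 − 1 = 3: (-0.0056117867)/3 = -0.0018705956
R = A(h/2) + (A(h/2) − A(h))/3 = 2.1883641051 − 0.0018705956 = 2.1864935095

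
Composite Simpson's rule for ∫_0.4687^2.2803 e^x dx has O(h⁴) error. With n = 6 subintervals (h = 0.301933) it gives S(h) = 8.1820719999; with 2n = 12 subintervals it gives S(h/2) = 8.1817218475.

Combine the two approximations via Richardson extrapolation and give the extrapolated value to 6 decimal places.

r = 4: numerator weight 16, denominator 15.
16×8.1817218475 − 8.1820719999 = 122.7254775601
Extrapolated: 122.7254775601 / 15 = 8.1816985040

8.181699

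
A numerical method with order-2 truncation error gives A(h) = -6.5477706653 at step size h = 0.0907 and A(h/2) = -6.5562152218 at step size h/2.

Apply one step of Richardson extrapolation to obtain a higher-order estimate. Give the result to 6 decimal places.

r = 2: numerator weight 4, denominator 3.
4*(-6.5562152218) = -26.2248608872; subtract (-6.5477706653) → -19.6770902219
Divide by 2^2 − 1 = 3.
Result: -6.5590300740

-6.559030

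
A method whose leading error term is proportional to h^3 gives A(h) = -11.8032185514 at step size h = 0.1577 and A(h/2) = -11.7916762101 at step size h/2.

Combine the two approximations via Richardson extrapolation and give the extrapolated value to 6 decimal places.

Method order is 3; weight 2^3 = 8.
Weighted: (-94.3334096808) − (-11.8032185514) = -82.5301911294
(8×(-11.7916762101) − (-11.8032185514))/(8 − 1) = -11.7900273042

-11.790027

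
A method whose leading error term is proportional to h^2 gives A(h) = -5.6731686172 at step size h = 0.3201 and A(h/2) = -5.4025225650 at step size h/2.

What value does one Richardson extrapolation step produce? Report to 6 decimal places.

Error is O(h^2); halving h shrinks it by 2^2 = 4.
Difference of the inputs: -5.4025225650 − (-5.6731686172) = 0.2706460522
Divide by 2^2 − 1 = 3: 0.2706460522/3 = 0.0902153507
R = A(h/2) + (A(h/2) − A(h))/3 = -5.4025225650 + 0.0902153507 = -5.3123072143
Correction |R − A(h/2)| = 9.022e-02; gap |A(h/2) − A(h)| = 2.706e-01.

-5.312307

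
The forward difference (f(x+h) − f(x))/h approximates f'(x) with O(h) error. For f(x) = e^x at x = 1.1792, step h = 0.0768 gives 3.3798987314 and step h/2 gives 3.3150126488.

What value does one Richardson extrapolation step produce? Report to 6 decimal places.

r = 1, so 2^r = 2.
2×3.3150126488 − 3.3798987314 = 3.2501265662
Denominator 2 − 1 = 1.
(2×3.3150126488 − 3.3798987314)/(2 − 1) = 3.2501265662
Gap between inputs: 6.489e-02; correction applied: −0.0648860826.

3.250127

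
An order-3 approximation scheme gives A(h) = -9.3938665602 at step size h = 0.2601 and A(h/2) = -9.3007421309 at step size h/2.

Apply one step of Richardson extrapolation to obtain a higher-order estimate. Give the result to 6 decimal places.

r = 3: numerator weight 8, denominator 7.
Top: 8(-9.3007421309) − (-9.3938665602) = -65.0120704870
Divide by 2^3 − 1 = 7.
Result: -9.2874386410
Shift from A(h/2): +0.0133034899.

-9.287439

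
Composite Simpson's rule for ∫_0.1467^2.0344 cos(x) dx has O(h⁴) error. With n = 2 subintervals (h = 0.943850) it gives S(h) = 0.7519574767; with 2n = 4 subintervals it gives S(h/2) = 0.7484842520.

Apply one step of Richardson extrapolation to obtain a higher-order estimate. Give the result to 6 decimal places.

0.748253

r = 4, so 2^r = 16.
Weighted: 11.9757480320 − 0.7519574767 = 11.2237905553
R = 11.2237905553/15 = 0.7482527037
Gap between inputs: 3.473e-03; correction applied: −0.0002315483.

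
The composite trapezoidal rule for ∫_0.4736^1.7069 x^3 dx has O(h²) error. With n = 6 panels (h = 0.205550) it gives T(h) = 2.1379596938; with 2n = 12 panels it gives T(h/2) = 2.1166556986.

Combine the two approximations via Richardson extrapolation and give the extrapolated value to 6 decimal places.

Order 2 gives 2^r = 4 and 2^r − 1 = 3.
Weighted: 8.4666227944 − 2.1379596938 = 6.3286631006
Divide by 2^2 − 1 = 3.
So the Richardson estimate is 2.1095543669.

2.109554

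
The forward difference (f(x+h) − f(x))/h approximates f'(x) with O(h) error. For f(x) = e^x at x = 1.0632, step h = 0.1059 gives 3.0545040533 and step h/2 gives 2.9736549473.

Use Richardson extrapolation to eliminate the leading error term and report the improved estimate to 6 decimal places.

r = 1, so 2^r = 2.
Weighted: 5.9473098946 − 3.0545040533 = 2.8928058413
Extrapolated: 2.8928058413 / 1 = 2.8928058413
Correction |R − A(h/2)| = 8.085e-02; gap |A(h/2) − A(h)| = 8.085e-02.

2.892806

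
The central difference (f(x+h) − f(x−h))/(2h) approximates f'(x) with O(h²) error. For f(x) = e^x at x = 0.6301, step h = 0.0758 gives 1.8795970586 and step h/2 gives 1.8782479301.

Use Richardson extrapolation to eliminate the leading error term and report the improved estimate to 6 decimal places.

1.877798

Order 2 gives 2^r = 4 and 2^r − 1 = 3.
A(h/2) − A(h) = 1.8782479301 − 1.8795970586 = -0.0013491285
Correction (A(h/2) − A(h))/(4 − 1) = (-0.0013491285)/3 = -0.0004497095
R = A(h/2) + (A(h/2) − A(h))/3 = 1.8782479301 − 0.0004497095 = 1.8777982206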